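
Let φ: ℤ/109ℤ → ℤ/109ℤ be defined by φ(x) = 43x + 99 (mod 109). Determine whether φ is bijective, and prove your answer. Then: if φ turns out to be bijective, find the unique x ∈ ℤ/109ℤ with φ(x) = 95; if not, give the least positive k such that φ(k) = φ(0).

43

Suppose φ(u) = φ(v) in ℤ/109ℤ. Then 43u + 99 ≡ 43v + 99 (mod 109), hence 43(u − v) ≡ 0 (mod 109).
Since gcd(43, 109) = 1, 43 is invertible modulo 109, so u − v ≡ 0 (mod 109), i.e. u = v.
We now compute 43⁻¹ mod 109 explicitly. Euclid's algorithm: 109 = 2·43 + 23, 43 = 1·23 + 20, 23 = 1·20 + 3, 20 = 6·3 + 2, 3 = 1·2 + 1; back-substituting gives 1 = 71·43 − 28·109, so 43⁻¹ ≡ 71 (mod 109).
For any y ∈ ℤ/109ℤ, x = 71(y − 99) mod 109 satisfies φ(x) = 43·71(y − 99) + 99 ≡ y (since 43·71 ≡ 1 mod 109). So every y has a preimage.
Therefore φ is bijective.
Since φ is bijective, we find φ⁻¹(95): we need 43x ≡ 95 − 99 ≡ 105 (mod 109). Using 43⁻¹ = 71: x ≡ 71·105 = 7455 = 68·109 + 43, so x = 43.
Check: φ(43) = 43·43 + 99 = 1948 = 17·109 + 95 ≡ 95 (mod 109).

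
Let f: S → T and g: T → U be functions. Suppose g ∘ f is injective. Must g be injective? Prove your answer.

not injective

No. Take S = {0, 1, 2}, T = {0, 1, 2, 3, 4}, U = {0, 1, 2, 3, 4}, f(a) = a for each a ∈ S, and g(b) = 3 if b ∈ {3, 4} else g(b) = b.
Then g ∘ f = f is injective (S ⊂ T and f is the inclusion), but g(3) = g(4) = 3 with 3 ≠ 4, so g is not injective.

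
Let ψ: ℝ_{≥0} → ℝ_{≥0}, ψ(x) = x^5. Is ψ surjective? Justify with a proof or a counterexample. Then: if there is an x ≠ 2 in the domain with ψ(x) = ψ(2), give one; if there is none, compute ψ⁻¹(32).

2

For any y ∈ ℝ_{≥0}, x = y^{1/5} ∈ ℝ_{≥0} gives ψ(x) = y, so ψ is surjective.
Since x ↦ x^5 is strictly increasing on ℝ_{≥0}, it is injective there, so no x ≠ 2 in the domain has ψ(x) = ψ(2). We therefore compute ψ⁻¹(32) = 32^{1/5} = 2 (indeed 2^5 = 32).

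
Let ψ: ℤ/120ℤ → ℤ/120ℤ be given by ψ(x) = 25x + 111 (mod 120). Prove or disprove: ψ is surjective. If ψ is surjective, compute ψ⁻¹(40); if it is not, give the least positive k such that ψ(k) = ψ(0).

Since gcd(25, 120) = 5, we have 25x ≡ 0 (mod 5) for all x, so ψ(x) ≡ 1 (mod 5).
But 0 ≢ 1 (mod 5), so 0 ∈ ℤ/120ℤ has no preimage. Hence ψ is not surjective.
Since ψ is not surjective, we find the least positive k with ψ(k) = ψ(0): this means 25k ≡ 0 (mod 120), i.e. 120 ∣ 25k. Since gcd(25, 120) = 5, dividing through by 5 this holds exactly when 24 ∣ 5k, and as gcd(5, 24) = 1, exactly when 24 ∣ k.
The smallest positive such k is 24.

24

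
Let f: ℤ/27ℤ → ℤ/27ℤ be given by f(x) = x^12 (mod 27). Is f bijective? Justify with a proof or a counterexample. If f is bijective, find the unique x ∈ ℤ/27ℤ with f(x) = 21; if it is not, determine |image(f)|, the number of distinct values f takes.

f(0) = 0^12 = 0.
f(3): Repeated squaring mod 27: 3^1 ≡ 3, 3^2 ≡ 3² = 9, 3^4 ≡ 9² = 81 ≡ 0, 3^8 ≡ 0² = 0. Since 12 = 8 + 4, 3^12 ≡ 0·0: 0·0 = 0. So 3^12 ≡ 0 (mod 27).
So f(0) = f(3) = 0 while 0 ≠ 3, thus f is not injective, hence not bijective.
Since f is not bijective, we determine |image(f)|. Computing x^12 mod 27 for each x (by repeated squaring, reducing mod 27 at every step), the values f(0), f(1), …, f(26) are: 0, 1, 19, 0, 10, 10, 0, 19, 1, 0, 1, 19, 0, 10, 10, 0, 19, 1, 0, 1, 19, 0, 10, 10, 0, 19, 1.
The distinct values are {0, 1, 10, 19}; there are 4 of them.

4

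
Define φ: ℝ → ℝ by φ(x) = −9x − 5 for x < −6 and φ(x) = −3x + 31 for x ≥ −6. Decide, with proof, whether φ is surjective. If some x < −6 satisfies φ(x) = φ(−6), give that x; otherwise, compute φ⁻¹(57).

Both pieces are strictly decreasing (slopes −9 and −3), so each is injective on its own interval.
The left piece maps (−∞, −6) onto (49, ∞); the right piece maps [−6, ∞) onto (−∞, 49].
These images together cover ℝ, so φ is surjective.
Because the two images are disjoint, no x < −6 has φ(x) = φ(−6), so we compute φ⁻¹(57): 57 lies in (49, ∞), so solve −9x − 5 = 57: x = (57 + 5)/(−9) = −62/9.

-62/9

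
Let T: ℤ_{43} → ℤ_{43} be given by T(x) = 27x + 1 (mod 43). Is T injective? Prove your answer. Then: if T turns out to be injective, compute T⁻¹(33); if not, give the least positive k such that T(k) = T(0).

41

If T(s) = T(t), then 27s ≡ 27t (mod 43). Because gcd(27, 43) = 1, we may cancel 27 to get s ≡ t (mod 43).
Hence T is injective.
We now compute 27⁻¹ mod 43 explicitly. Euclid's algorithm: 43 = 1·27 + 16, 27 = 1·16 + 11, 16 = 1·11 + 5, 11 = 2·5 + 1; back-substituting gives 1 = 8·27 − 5·43, so 27⁻¹ ≡ 8 (mod 43).
Since T is injective, we compute T⁻¹(33): solve 27x + 1 ≡ 33 (mod 43), i.e. 27x ≡ 32 (mod 43).
Multiplying by 27⁻¹ = 8 gives x ≡ 8·32 = 256 = 5·43 + 41 ≡ 41 (mod 43).
Check: T(41) = 27·41 + 1 = 1108 = 25·43 + 33 ≡ 33 (mod 43).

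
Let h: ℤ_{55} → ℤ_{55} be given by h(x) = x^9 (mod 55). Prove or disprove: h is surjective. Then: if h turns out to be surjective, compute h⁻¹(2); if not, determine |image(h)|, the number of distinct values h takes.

17

Computing x^9 mod 55 for each x (by repeated squaring, reducing mod 55 at every step), the values h(0), h(1), …, h(54) are: 0, 1, 17, 48, 14, 20, 46, 52, 18, 49, 10, 11, 12, 28, 4, 25, 31, 2, 8, 29, 5, 21, 22, 23, 39, 15, 36, 42, 13, 19, 40, 16, 32, 33, 34, 50, 26, 47, 53, 24, 30, 51, 27, 43, 44, 45, 6, 37, 3, 9, 35, 41, 7, 38, 54.
Every element of ℤ_{55} appears exactly once in this list, so h is a bijection, and in particular surjective.
Since h is surjective, we read off the preimage of 2 from the same table: h(17) = 2, so h⁻¹(2) = 17.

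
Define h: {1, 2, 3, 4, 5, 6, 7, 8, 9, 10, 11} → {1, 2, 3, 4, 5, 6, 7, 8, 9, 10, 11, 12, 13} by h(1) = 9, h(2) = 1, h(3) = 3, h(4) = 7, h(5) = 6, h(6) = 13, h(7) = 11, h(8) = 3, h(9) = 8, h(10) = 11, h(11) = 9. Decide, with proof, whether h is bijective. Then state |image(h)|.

8

h(3) = 3 = h(8) with 3 ≠ 8, so h is not injective, hence not bijective.
The image of h is {1, 3, 6, 7, 8, 9, 11, 13}, which has 8 elements.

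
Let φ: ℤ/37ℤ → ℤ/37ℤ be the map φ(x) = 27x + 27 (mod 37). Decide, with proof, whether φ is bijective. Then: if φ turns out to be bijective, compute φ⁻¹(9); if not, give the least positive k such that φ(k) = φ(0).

If φ(u) = φ(v), then 27u ≡ 27v (mod 37). Because gcd(27, 37) = 1, we may cancel 27 to get u ≡ v (mod 37).
We now compute 27⁻¹ mod 37 explicitly. Euclid's algorithm: 37 = 1·27 + 10, 27 = 2·10 + 7, 10 = 1·7 + 3, 7 = 2·3 + 1; back-substituting gives 1 = 11·27 − 8·37, so 27⁻¹ ≡ 11 (mod 37).
For any y ∈ ℤ/37ℤ, x = 11(y − 27) mod 37 satisfies φ(x) = 27·11(y − 27) + 27 ≡ y (since 27·11 ≡ 1 mod 37). So every y has a preimage.
So φ is bijective.
Since φ is bijective, we compute φ⁻¹(9): solve 27x + 27 ≡ 9 (mod 37), i.e. 27x ≡ 19 (mod 37).
Multiplying by 27⁻¹ = 11 gives x ≡ 11·19 = 209 = 5·37 + 24 ≡ 24 (mod 37).
Check: φ(24) = 27·24 + 27 = 675 = 18·37 + 9 ≡ 9 (mod 37).

24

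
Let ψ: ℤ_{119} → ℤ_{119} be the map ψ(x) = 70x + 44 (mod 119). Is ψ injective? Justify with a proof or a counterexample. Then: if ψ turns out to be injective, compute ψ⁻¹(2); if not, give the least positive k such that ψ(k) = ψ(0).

17

We have gcd(70, 119) = 7 > 1. Taking a = 0 and b = 17: ψ(0) = 44 and ψ(17) = 70·17 + 44 = 1234 ≡ 44 (mod 119).
So ψ(0) = ψ(17) while 0 ≠ 17, so ψ is not injective.
Since ψ is not injective, we find the least positive k with ψ(k) = ψ(0): this means 70k ≡ 0 (mod 119), i.e. 119 ∣ 70k. Since gcd(70, 119) = 7, dividing through by 7 this holds exactly when 17 ∣ 10k, and as gcd(10, 17) = 1, exactly when 17 ∣ k.
The smallest positive such k is 17.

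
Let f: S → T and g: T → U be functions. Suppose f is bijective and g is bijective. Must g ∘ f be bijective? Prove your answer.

bijective

Injectivity: if g(f(a)) = g(f(b)) then f(a) = f(b) (g injective) so a = b (f injective).
Surjectivity: for c ∈ U pick b with g(b) = c, then a with f(a) = b; then (g ∘ f)(a) = c.
Hence g ∘ f is bijective.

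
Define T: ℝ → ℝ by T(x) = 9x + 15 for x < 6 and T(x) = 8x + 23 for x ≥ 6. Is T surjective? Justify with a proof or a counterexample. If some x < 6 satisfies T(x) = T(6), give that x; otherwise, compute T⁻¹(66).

17/3

Both pieces are strictly increasing (slopes 9 and 8), so each is injective on its own interval.
The left piece maps (−∞, 6) onto (−∞, 69); the right piece maps [6, ∞) onto [71, ∞).
The union (−∞, 69) ∪ [71, ∞) omits the interval between 69 and 71; in particular 69 has no preimage. So T is not surjective.
Because the two images are disjoint, no x < 6 has T(x) = T(6), so we compute T⁻¹(66): 66 lies in (−∞, 69), so solve 9x + 15 = 66: x = (66 − 15)/9 = 17/3.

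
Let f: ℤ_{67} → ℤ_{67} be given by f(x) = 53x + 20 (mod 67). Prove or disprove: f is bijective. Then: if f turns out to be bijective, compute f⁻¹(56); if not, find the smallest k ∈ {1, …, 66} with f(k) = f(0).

7

By definition, f is injective when f(x_1) = f(x_2) forces x_1 = x_2.
If f(x_1) = f(x_2), then 53x_1 ≡ 53x_2 (mod 67). Because gcd(53, 67) = 1, we may cancel 53 to get x_1 ≡ x_2 (mod 67).
We now compute 53⁻¹ mod 67 explicitly. Euclid's algorithm: 67 = 1·53 + 14, 53 = 3·14 + 11, 14 = 1·11 + 3, 11 = 3·3 + 2, 3 = 1·2 + 1; back-substituting gives 1 = 43·53 − 34·67, so 53⁻¹ ≡ 43 (mod 67).
For any y ∈ ℤ_{67}, x = 43(y − 20) mod 67 satisfies f(x) = 53·43(y − 20) + 20 ≡ y (since 53·43 ≡ 1 mod 67). So every y has a preimage.
So f is bijective.
Since f is bijective, we find f⁻¹(56): we need 53x ≡ 56 − 20 ≡ 36 (mod 67). Using 53⁻¹ = 43: x ≡ 43·36 = 1548 = 23·67 + 7, so x = 7.
Check: f(7) = 53·7 + 20 = 391 = 5·67 + 56 ≡ 56 (mod 67).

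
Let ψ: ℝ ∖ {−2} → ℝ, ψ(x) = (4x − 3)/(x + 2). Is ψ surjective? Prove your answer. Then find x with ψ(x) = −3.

-3/7

If ψ(x) = 4, cross-multiplying gives 1(4x − 3) = 4(x + 2), which simplifies to −3 = 8 — false.  So 4 has no preimage and ψ is not surjective.
Solving ψ(x) = −3: cross-multiplying gives 4x − 3 = −3(x + 2), which rearranges to 7x = −3, so x = −3/7.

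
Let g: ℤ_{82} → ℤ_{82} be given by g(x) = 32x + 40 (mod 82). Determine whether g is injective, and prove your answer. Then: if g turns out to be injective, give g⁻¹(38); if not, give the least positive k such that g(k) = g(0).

By definition, g is injective if g(x_1) = g(x_2) implies x_1 = x_2.
We have gcd(32, 82) = 2 > 1. Taking x_1 = 0 and x_2 = 41: g(0) = 40 and g(41) = 32·41 + 40 = 1352 ≡ 40 (mod 82).
So g(0) = g(41) while 0 ≠ 41, so g is not injective.
Since g is not injective, we find the least positive k with g(k) = g(0): this means 32k ≡ 0 (mod 82), i.e. 82 ∣ 32k. Since gcd(32, 82) = 2, dividing through by 2 this holds exactly when 41 ∣ 16k, and as gcd(16, 41) = 1, exactly when 41 ∣ k.
The smallest positive such k is 41.

41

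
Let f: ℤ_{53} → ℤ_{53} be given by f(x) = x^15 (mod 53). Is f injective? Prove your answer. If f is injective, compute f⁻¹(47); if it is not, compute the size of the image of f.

10

Since 53 is prime, the nonzero elements of ℤ_{53} form a cyclic group of order 52.
As gcd(15, 52) = 1, raising to the 15th power is a bijection on this group: if u^15 ≡ v^15 then (uv^{−1})^15 = 1, and the only element of order dividing gcd(15, 52) = 1 is 1, so u = v.
With f(0) = 0 this makes f injective on all of ℤ_{53}, hence bijective (finite equal-size domain and codomain). In particular f is injective.
Since f is injective, we find the preimage of 47. The inverse of x ↦ x^15 on (ℤ_{53})^× is x ↦ x^7, because 15·7 = 105 = 2·52 + 1 ≡ 1 (mod 52) and x^{52} = 1 for x ≠ 0 (Fermat). So f⁻¹(47) = 47^7 mod 53.
Repeated squaring mod 53: 47^1 ≡ 47, 47^2 ≡ 47² = 2209 ≡ 36, 47^4 ≡ 36² = 1296 ≡ 24. Since 7 = 4 + 2 + 1, 47^7 ≡ 24·36·47: 24·36 = 864 ≡ 16, then 16·47 = 752 ≡ 10. So 47^7 ≡ 10 (mod 53).
Hence f⁻¹(47) = 10.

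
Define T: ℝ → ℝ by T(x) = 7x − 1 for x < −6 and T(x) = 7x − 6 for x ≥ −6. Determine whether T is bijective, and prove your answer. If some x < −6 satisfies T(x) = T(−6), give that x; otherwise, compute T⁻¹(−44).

Both pieces are strictly increasing (slopes 7 and 7), so each is injective on its own interval.
The left piece maps (−∞, −6) onto (−∞, −43); the right piece maps [−6, ∞) onto [−48, ∞).
These images overlap. In particular T(−6) = −48 (right piece), and solving 7x − 1 = −48 on the left piece gives x = −47/7 < −6.
So T(−47/7) = T(−6) with −47/7 ≠ −6, and T is not injective, hence not bijective. This x = −47/7 is the requested value below −6.

-47/7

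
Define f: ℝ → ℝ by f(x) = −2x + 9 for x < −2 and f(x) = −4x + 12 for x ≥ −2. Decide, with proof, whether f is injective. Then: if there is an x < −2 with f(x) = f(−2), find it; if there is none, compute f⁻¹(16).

-11/2

Both pieces are strictly decreasing (slopes −2 and −4), so each is injective on its own interval.
The left piece maps (−∞, −2) onto (13, ∞); the right piece maps [−2, ∞) onto (−∞, 20].
These images overlap. In particular f(−2) = 20 (right piece), and solving −2x + 9 = 20 on the left piece gives x = −11/2 < −2.
So f(−11/2) = f(−2) with −11/2 ≠ −2, and f is not injective. This x = −11/2 is the requested value below −2.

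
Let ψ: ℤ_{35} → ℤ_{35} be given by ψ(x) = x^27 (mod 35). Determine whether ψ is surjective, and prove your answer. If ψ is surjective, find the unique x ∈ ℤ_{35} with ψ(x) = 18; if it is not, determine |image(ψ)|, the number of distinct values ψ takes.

15

ψ(4): Repeated squaring mod 35: 4^1 ≡ 4, 4^2 ≡ 4² = 16, 4^4 ≡ 16² = 256 ≡ 11, 4^8 ≡ 11² = 121 ≡ 16, 4^16 ≡ 16² = 256 ≡ 11. Since 27 = 16 + 8 + 2 + 1, 4^27 ≡ 11·16·16·4: 11·16 = 176 ≡ 1, then 1·16 = 16, then 16·4 = 64 ≡ 29. So 4^27 ≡ 29 (mod 35).
ψ(9): Repeated squaring mod 35: 9^1 ≡ 9, 9^2 ≡ 9² = 81 ≡ 11, 9^4 ≡ 11² = 121 ≡ 16, 9^8 ≡ 16² = 256 ≡ 11, 9^16 ≡ 11² = 121 ≡ 16. Since 27 = 16 + 8 + 2 + 1, 9^27 ≡ 16·11·11·9: 16·11 = 176 ≡ 1, then 1·11 = 11, then 11·9 = 99 ≡ 29. So 9^27 ≡ 29 (mod 35).
So ψ(4) = ψ(9) = 29 while 4 ≠ 9, so ψ is not injective.
A non-injective map from the 35-element set ℤ_{35} to itself takes at most 34 distinct values, so it cannot be surjective. Therefore ψ is not surjective.
Since ψ is not surjective, we determine |image(ψ)|. Computing x^27 mod 35 for each x (by repeated squaring, reducing mod 35 at every step), the values ψ(0), ψ(1), …, ψ(34) are: 0, 1, 8, 27, 29, 20, 6, 28, 22, 29, 20, 1, 13, 27, 14, 15, 1, 13, 22, 34, 20, 21, 8, 22, 34, 15, 6, 13, 7, 29, 15, 6, 8, 27, 34.
The distinct values are {0, 1, 6, 7, 8, 13, 14, 15, 20, 21, 22, 27, 28, 29, 34}; there are 15 of them.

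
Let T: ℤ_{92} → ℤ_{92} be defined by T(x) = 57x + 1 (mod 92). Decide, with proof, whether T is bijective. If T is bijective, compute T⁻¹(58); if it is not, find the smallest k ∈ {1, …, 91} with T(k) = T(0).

1

Recall: injectivity means: for all a, b in the domain, T(a) = T(b) implies a = b.
If T(a) = T(b), then 57a ≡ 57b (mod 92). Because gcd(57, 92) = 1, we may cancel 57 to get a ≡ b (mod 92).
We now compute 57⁻¹ mod 92 explicitly. Euclid's algorithm: 92 = 1·57 + 35, 57 = 1·35 + 22, 35 = 1·22 + 13, 22 = 1·13 + 9, 13 = 1·9 + 4, 9 = 2·4 + 1; back-substituting gives 1 = 21·57 − 13·92, so 57⁻¹ ≡ 21 (mod 92).
For any y ∈ ℤ_{92}, x = 21(y − 1) mod 92 satisfies T(x) = 57·21(y − 1) + 1 ≡ y (since 57·21 ≡ 1 mod 92). So every y has a preimage.
Thus T is bijective.
Since T is bijective, we compute T⁻¹(58): solve 57x + 1 ≡ 58 (mod 92), i.e. 57x ≡ 57 (mod 92).
Multiplying by 57⁻¹ = 21 gives x ≡ 21·57 = 1197 = 13·92 + 1 ≡ 1 (mod 92).
Check: T(1) = 57·1 + 1 = 58 ≡ 58 (mod 92).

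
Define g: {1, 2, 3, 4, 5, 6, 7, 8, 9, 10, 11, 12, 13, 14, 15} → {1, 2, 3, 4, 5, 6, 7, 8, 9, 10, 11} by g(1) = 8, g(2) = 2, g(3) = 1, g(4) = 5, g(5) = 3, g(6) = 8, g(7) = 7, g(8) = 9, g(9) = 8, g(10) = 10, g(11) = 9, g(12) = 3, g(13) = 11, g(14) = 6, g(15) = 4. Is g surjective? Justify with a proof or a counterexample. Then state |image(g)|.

11

Every element of the codomain has a preimage: 1 = g(3), 2 = g(2), 3 = g(5), 4 = g(15), 5 = g(4), 6 = g(14), 7 = g(7), 8 = g(1), 9 = g(8), 10 = g(10), 11 = g(13).
So g is surjective.
The image of g is {1, 2, 3, 4, 5, 6, 7, 8, 9, 10, 11}, which has 11 elements.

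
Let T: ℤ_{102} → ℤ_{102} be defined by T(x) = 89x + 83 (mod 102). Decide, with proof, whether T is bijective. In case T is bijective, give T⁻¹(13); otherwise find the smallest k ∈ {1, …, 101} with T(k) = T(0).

Suppose T(s) = T(t) in ℤ_{102}. Then 89s + 83 ≡ 89t + 83 (mod 102), thus 89(s − t) ≡ 0 (mod 102).
Since gcd(89, 102) = 1, 89 is invertible modulo 102, so s − t ≡ 0 (mod 102), i.e. s = t.
We now compute 89⁻¹ mod 102 explicitly. Euclid's algorithm: 102 = 1·89 + 13, 89 = 6·13 + 11, 13 = 1·11 + 2, 11 = 5·2 + 1; back-substituting gives 1 = 47·89 − 41·102, so 89⁻¹ ≡ 47 (mod 102).
Then y ↦ 47(y − 83) is a two-sided inverse to T, so every y ∈ ℤ_{102} has a preimage.
Therefore T is bijective.
Since T is bijective, we compute T⁻¹(13): solve 89x + 83 ≡ 13 (mod 102), i.e. 89x ≡ 32 (mod 102).
Multiplying by 89⁻¹ = 47 gives x ≡ 47·32 = 1504 = 14·102 + 76 ≡ 76 (mod 102).
Check: T(76) = 89·76 + 83 = 6847 = 67·102 + 13 ≡ 13 (mod 102).

76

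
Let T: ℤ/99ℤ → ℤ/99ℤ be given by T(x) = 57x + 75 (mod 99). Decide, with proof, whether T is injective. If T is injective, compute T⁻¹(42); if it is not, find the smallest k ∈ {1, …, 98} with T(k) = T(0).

We have gcd(57, 99) = 3 > 1. Taking u = 0 and v = 33: T(0) = 75 and T(33) = 57·33 + 75 = 1956 ≡ 75 (mod 99).
So T(0) = T(33) while 0 ≠ 33, thus T is not injective.
Since T is not injective, we find the least positive k with T(k) = T(0): this means 57k ≡ 0 (mod 99), i.e. 99 ∣ 57k. Since gcd(57, 99) = 3, dividing through by 3 this holds exactly when 33 ∣ 19k, and as gcd(19, 33) = 1, exactly when 33 ∣ k.
The smallest positive such k is 33.

33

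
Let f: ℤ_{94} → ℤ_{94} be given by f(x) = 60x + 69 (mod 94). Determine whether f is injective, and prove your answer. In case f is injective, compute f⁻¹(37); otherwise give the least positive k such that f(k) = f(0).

47

We have gcd(60, 94) = 2 > 1. Taking s = 0 and t = 47: f(0) = 69 and f(47) = 60·47 + 69 = 2889 ≡ 69 (mod 94).
So f(0) = f(47) while 0 ≠ 47, thus f is not injective.
Since f is not injective, we find the least positive k with f(k) = f(0): this means 60k ≡ 0 (mod 94), i.e. 94 ∣ 60k. Since gcd(60, 94) = 2, dividing through by 2 this holds exactly when 47 ∣ 30k, and as gcd(30, 47) = 1, exactly when 47 ∣ k.
The smallest positive such k is 47.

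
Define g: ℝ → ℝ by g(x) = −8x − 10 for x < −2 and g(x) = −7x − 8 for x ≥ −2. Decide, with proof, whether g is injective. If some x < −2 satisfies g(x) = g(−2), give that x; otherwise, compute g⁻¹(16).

Both pieces are strictly decreasing (slopes −8 and −7), so each is injective on its own interval.
The left piece maps (−∞, −2) onto (6, ∞); the right piece maps [−2, ∞) onto (−∞, 6].
These images are disjoint, so no value is attained by both pieces. Thus g is injective.
Because the two images are disjoint, no x < −2 has g(x) = g(−2), so we compute g⁻¹(16): 16 lies in (6, ∞), so solve −8x − 10 = 16: x = (16 + 10)/(−8) = −13/4.

-13/4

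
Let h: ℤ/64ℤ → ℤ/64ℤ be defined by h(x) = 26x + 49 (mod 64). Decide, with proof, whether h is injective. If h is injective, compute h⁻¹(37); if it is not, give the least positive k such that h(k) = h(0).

32

Recall: injectivity means: for all x_1, x_2 in the domain, h(x_1) = h(x_2) implies x_1 = x_2.
We have gcd(26, 64) = 2 > 1. Taking x_1 = 0 and x_2 = 32: h(0) = 49 and h(32) = 26·32 + 49 = 881 ≡ 49 (mod 64).
So h(0) = h(32) while 0 ≠ 32, hence h is not injective.
Since h is not injective, we find the least positive k with h(k) = h(0): this means 26k ≡ 0 (mod 64), i.e. 64 ∣ 26k. Since gcd(26, 64) = 2, dividing through by 2 this holds exactly when 32 ∣ 13k, and as gcd(13, 32) = 1, exactly when 32 ∣ k.
The smallest positive such k is 32.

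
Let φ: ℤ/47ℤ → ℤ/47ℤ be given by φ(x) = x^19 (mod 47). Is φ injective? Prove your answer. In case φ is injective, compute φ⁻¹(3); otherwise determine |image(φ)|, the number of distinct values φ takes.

Since 47 is prime, the nonzero elements of ℤ/47ℤ form a cyclic group of order 46.
As gcd(19, 46) = 1, raising to the 19th power is a bijection on this group: if x_1^19 ≡ x_2^19 then (x_1x_2^{−1})^19 = 1, and the only element of order dividing gcd(19, 46) = 1 is 1, so x_1 = x_2.
With φ(0) = 0 this makes φ injective on all of ℤ/47ℤ, hence bijective (finite equal-size domain and codomain). In particular φ is injective.
Since φ is injective, we find the preimage of 3. The inverse of x ↦ x^19 on (ℤ/47ℤ)^× is x ↦ x^17, because 19·17 = 323 = 7·46 + 1 ≡ 1 (mod 46) and x^{46} = 1 for x ≠ 0 (Fermat). So φ⁻¹(3) = 3^17 mod 47.
Repeated squaring mod 47: 3^1 ≡ 3, 3^2 ≡ 3² = 9, 3^4 ≡ 9² = 81 ≡ 34, 3^8 ≡ 34² = 1156 ≡ 28, 3^16 ≡ 28² = 784 ≡ 32. Since 17 = 16 + 1, 3^17 ≡ 32·3: 32·3 = 96 ≡ 2. So 3^17 ≡ 2 (mod 47).
Hence φ⁻¹(3) = 2.

2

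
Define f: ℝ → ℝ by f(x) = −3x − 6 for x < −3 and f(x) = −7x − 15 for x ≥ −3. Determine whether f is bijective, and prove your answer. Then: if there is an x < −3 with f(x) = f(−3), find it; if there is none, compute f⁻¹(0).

-4

Both pieces are strictly decreasing (slopes −3 and −7), so each is injective on its own interval.
The left piece maps (−∞, −3) onto (3, ∞); the right piece maps [−3, ∞) onto (−∞, 6].
These images overlap. In particular f(−3) = 6 (right piece), and solving −3x − 6 = 6 on the left piece gives x = −4 < −3.
So f(−4) = f(−3) with −4 ≠ −3, and f is not injective, hence not bijective. This x = −4 is the requested value below −3.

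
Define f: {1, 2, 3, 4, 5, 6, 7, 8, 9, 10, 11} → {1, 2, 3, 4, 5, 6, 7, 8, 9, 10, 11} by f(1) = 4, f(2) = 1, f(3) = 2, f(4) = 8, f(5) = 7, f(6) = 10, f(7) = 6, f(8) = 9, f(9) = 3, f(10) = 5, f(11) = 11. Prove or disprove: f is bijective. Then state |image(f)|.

11

The values 4, 1, 2, 8, 7, 10, 6, 9, 3, 5, 11 are a permutation of {1, 2, 3, 4, 5, 6, 7, 8, 9, 10, 11}: each element appears exactly once.
So f is injective and surjective, hence bijective.
The image of f is {1, 2, 3, 4, 5, 6, 7, 8, 9, 10, 11}, which has 11 elements.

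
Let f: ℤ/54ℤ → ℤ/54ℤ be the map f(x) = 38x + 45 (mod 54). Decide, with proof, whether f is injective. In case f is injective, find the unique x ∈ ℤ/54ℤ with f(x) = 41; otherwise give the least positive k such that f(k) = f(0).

We have gcd(38, 54) = 2 > 1. Taking s = 0 and t = 27: f(0) = 45 and f(27) = 38·27 + 45 = 1071 ≡ 45 (mod 54).
So f(0) = f(27) while 0 ≠ 27, thus f is not injective.
Since f is not injective, we find the least positive k with f(k) = f(0): this means 38k ≡ 0 (mod 54), i.e. 54 ∣ 38k. Since gcd(38, 54) = 2, dividing through by 2 this holds exactly when 27 ∣ 19k, and as gcd(19, 27) = 1, exactly when 27 ∣ k.
The smallest positive such k is 27.

27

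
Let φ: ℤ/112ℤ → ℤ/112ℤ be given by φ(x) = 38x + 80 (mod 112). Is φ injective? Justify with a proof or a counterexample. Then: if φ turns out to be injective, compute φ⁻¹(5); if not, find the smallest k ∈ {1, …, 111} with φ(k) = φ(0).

We have gcd(38, 112) = 2 > 1. Taking x_1 = 0 and x_2 = 56: φ(0) = 80 and φ(56) = 38·56 + 80 = 2208 ≡ 80 (mod 112).
So φ(0) = φ(56) while 0 ≠ 56, therefore φ is not injective.
Since φ is not injective, we find the least positive k with φ(k) = φ(0): this means 38k ≡ 0 (mod 112), i.e. 112 ∣ 38k. Since gcd(38, 112) = 2, dividing through by 2 this holds exactly when 56 ∣ 19k, and as gcd(19, 56) = 1, exactly when 56 ∣ k.
The smallest positive such k is 56.

56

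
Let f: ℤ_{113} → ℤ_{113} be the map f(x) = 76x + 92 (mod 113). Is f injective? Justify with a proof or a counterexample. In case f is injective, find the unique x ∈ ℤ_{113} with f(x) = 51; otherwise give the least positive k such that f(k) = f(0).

108

If f(x_1) = f(x_2), then 76x_1 ≡ 76x_2 (mod 113). Because gcd(76, 113) = 1, we may cancel 76 to get x_1 ≡ x_2 (mod 113).
Thus f is injective.
We now compute 76⁻¹ mod 113 explicitly. Euclid's algorithm: 113 = 1·76 + 37, 76 = 2·37 + 2, 37 = 18·2 + 1; back-substituting gives 1 = 58·76 − 39·113, so 76⁻¹ ≡ 58 (mod 113).
Since f is injective, we compute f⁻¹(51): solve 76x + 92 ≡ 51 (mod 113), i.e. 76x ≡ 72 (mod 113).
Multiplying by 76⁻¹ = 58 gives x ≡ 58·72 = 4176 = 36·113 + 108 ≡ 108 (mod 113).
Check: f(108) = 76·108 + 92 = 8300 = 73·113 + 51 ≡ 51 (mod 113).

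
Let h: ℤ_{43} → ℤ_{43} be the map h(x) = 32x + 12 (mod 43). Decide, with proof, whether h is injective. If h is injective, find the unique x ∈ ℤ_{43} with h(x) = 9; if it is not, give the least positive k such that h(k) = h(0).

12

Suppose h(s) = h(t) in ℤ_{43}. Then 32s + 12 ≡ 32t + 12 (mod 43), therefore 32(s − t) ≡ 0 (mod 43).
Since gcd(32, 43) = 1, 32 is invertible modulo 43, hence s − t ≡ 0 (mod 43), i.e. s = t.
Therefore h is injective.
We now compute 32⁻¹ mod 43 explicitly. Euclid's algorithm: 43 = 1·32 + 11, 32 = 2·11 + 10, 11 = 1·10 + 1; back-substituting gives 1 = 39·32 − 29·43, so 32⁻¹ ≡ 39 (mod 43).
Since h is injective, we compute h⁻¹(9): solve 32x + 12 ≡ 9 (mod 43), i.e. 32x ≡ 40 (mod 43).
Multiplying by 32⁻¹ = 39 gives x ≡ 39·40 = 1560 = 36·43 + 12 ≡ 12 (mod 43).
Check: h(12) = 32·12 + 12 = 396 = 9·43 + 9 ≡ 9 (mod 43).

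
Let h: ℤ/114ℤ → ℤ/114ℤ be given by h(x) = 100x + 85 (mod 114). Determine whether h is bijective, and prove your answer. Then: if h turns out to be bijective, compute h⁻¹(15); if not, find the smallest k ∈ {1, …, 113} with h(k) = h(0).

57

We have gcd(100, 114) = 2 > 1. Taking s = 0 and t = 57: h(0) = 85 and h(57) = 100·57 + 85 = 5785 ≡ 85 (mod 114).
So h(0) = h(57) while 0 ≠ 57, so h is not injective, hence not bijective.
Since h is not bijective, we find the least positive k with h(k) = h(0): this means 100k ≡ 0 (mod 114), i.e. 114 ∣ 100k. Since gcd(100, 114) = 2, dividing through by 2 this holds exactly when 57 ∣ 50k, and as gcd(50, 57) = 1, exactly when 57 ∣ k.
The smallest positive such k is 57.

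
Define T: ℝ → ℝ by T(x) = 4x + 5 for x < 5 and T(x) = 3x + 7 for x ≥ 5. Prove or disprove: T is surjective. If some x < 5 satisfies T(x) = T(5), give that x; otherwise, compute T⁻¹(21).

17/4

Both pieces are strictly increasing (slopes 4 and 3), so each is injective on its own interval.
The left piece maps (−∞, 5) onto (−∞, 25); the right piece maps [5, ∞) onto [22, ∞).
The union (−∞, 25) ∪ [22, ∞) covers ℝ, so T is surjective.
For the follow-up: the images overlap, so an x < 5 with T(x) = T(5) exists. T(5) = 22; solving 4x + 5 = 22 for x < 5 gives x = (22 − 5)/4 = 17/4.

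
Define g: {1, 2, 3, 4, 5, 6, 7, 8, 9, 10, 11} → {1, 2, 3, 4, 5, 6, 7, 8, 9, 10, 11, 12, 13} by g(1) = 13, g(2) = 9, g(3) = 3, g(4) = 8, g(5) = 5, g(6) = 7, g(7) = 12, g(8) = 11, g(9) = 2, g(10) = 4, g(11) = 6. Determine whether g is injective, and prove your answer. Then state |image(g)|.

The values g(1), …, g(11) are 13, 9, 3, 8, 5, 7, 12, 11, 2, 4, 6 — all distinct.
So g(a) = g(b) only when a = b, and g is injective.
The image of g is {2, 3, 4, 5, 6, 7, 8, 9, 11, 12, 13}, which has 11 elements.

11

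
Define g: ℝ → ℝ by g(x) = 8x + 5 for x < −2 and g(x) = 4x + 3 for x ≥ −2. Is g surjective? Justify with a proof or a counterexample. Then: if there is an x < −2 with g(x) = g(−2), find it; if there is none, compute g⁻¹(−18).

Both pieces are strictly increasing (slopes 8 and 4), so each is injective on its own interval.
The left piece maps (−∞, −2) onto (−∞, −11); the right piece maps [−2, ∞) onto [−5, ∞).
The union (−∞, −11) ∪ [−5, ∞) omits the interval between −11 and −5; in particular −11 has no preimage. So g is not surjective.
Because the two images are disjoint, no x < −2 has g(x) = g(−2), so we compute g⁻¹(−18): −18 lies in (−∞, −11), so solve 8x + 5 = −18: x = (−18 − 5)/8 = −23/8.

-23/8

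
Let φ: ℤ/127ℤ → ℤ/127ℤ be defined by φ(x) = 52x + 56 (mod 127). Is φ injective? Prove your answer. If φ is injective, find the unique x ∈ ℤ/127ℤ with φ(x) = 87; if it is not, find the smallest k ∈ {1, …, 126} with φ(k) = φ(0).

If φ(x_1) = φ(x_2), then 52x_1 ≡ 52x_2 (mod 127). Because gcd(52, 127) = 1, we may cancel 52 to get x_1 ≡ x_2 (mod 127).
Hence φ is injective.
We now compute 52⁻¹ mod 127 explicitly. Euclid's algorithm: 127 = 2·52 + 23, 52 = 2·23 + 6, 23 = 3·6 + 5, 6 = 1·5 + 1; back-substituting gives 1 = 22·52 − 9·127, so 52⁻¹ ≡ 22 (mod 127).
Since φ is injective, we compute φ⁻¹(87): solve 52x + 56 ≡ 87 (mod 127), i.e. 52x ≡ 31 (mod 127).
Multiplying by 52⁻¹ = 22 gives x ≡ 22·31 = 682 = 5·127 + 47 ≡ 47 (mod 127).
Check: φ(47) = 52·47 + 56 = 2500 = 19·127 + 87 ≡ 87 (mod 127).

47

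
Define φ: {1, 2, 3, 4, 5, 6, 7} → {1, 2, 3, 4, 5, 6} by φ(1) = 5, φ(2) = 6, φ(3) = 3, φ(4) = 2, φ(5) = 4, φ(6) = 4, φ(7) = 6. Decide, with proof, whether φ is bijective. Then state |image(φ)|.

φ(5) = 4 = φ(6) with 5 ≠ 6, so φ is not injective, hence not bijective.
The image of φ is {2, 3, 4, 5, 6}, which has 5 elements.

5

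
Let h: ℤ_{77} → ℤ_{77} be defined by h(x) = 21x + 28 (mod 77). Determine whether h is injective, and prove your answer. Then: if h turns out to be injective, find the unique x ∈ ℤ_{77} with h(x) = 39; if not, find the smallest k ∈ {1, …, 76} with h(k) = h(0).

11

Recall that h is injective if h(a) = h(b) implies a = b.
We have gcd(21, 77) = 7 > 1. Taking a = 0 and b = 11: h(0) = 28 and h(11) = 21·11 + 28 = 259 ≡ 28 (mod 77).
So h(0) = h(11) while 0 ≠ 11, so h is not injective.
Since h is not injective, we find the least positive k with h(k) = h(0): this means 21k ≡ 0 (mod 77), i.e. 77 ∣ 21k. Since gcd(21, 77) = 7, dividing through by 7 this holds exactly when 11 ∣ 3k, and as gcd(3, 11) = 1, exactly when 11 ∣ k.
The smallest positive such k is 11.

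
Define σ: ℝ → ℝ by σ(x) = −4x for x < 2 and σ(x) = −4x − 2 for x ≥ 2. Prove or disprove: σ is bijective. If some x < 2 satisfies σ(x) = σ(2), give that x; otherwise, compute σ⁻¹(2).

Both pieces are strictly decreasing (slopes −4 and −4), so each is injective on its own interval.
The left piece maps (−∞, 2) onto (−8, ∞); the right piece maps [2, ∞) onto (−∞, −10].
The images leave a gap (−8 has no preimage), so σ is not surjective, hence not bijective.
Because the two images are disjoint, no x < 2 has σ(x) = σ(2), so we compute σ⁻¹(2): 2 lies in (−8, ∞), so solve −4x = 2: x = (2 − 0)/(−4) = −1/2.

-1/2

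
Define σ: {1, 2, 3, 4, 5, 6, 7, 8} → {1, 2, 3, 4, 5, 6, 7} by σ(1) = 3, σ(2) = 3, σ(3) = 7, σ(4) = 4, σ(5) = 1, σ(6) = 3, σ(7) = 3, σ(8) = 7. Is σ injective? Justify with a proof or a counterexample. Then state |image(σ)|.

4

σ(1) = 3 = σ(2) with 1 ≠ 2, so σ is not injective.
The image of σ is {1, 3, 4, 7}, which has 4 elements.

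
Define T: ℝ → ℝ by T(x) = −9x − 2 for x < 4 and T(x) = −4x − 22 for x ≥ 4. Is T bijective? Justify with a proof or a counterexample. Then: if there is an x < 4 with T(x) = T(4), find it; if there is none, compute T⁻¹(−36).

34/9

Both pieces are strictly decreasing (slopes −9 and −4), so each is injective on its own interval.
The left piece maps (−∞, 4) onto (−38, ∞); the right piece maps [4, ∞) onto (−∞, −38].
Since −38 = −38, the images partition ℝ: T is injective and surjective, hence bijective.
Because the two images are disjoint, no x < 4 has T(x) = T(4), so we compute T⁻¹(−36): −36 lies in (−38, ∞), so solve −9x − 2 = −36: x = (−36 + 2)/(−9) = 34/9.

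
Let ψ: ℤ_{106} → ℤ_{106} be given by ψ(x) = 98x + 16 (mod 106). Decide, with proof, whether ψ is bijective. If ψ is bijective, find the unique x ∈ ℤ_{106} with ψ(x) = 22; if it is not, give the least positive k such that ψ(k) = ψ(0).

We have gcd(98, 106) = 2 > 1. Taking u = 0 and v = 53: ψ(0) = 16 and ψ(53) = 98·53 + 16 = 5210 ≡ 16 (mod 106).
So ψ(0) = ψ(53) while 0 ≠ 53, hence ψ is not injective, hence not bijective.
Since ψ is not bijective, we find the least positive k with ψ(k) = ψ(0): this means 98k ≡ 0 (mod 106), i.e. 106 ∣ 98k. Since gcd(98, 106) = 2, dividing through by 2 this holds exactly when 53 ∣ 49k, and as gcd(49, 53) = 1, exactly when 53 ∣ k.
The smallest positive such k is 53.

53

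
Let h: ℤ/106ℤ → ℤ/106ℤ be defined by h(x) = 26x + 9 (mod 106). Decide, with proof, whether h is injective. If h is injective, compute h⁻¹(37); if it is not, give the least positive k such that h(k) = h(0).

53

We have gcd(26, 106) = 2 > 1. Taking u = 0 and v = 53: h(0) = 9 and h(53) = 26·53 + 9 = 1387 ≡ 9 (mod 106).
So h(0) = h(53) while 0 ≠ 53, hence h is not injective.
Since h is not injective, we find the least positive k with h(k) = h(0): this means 26k ≡ 0 (mod 106), i.e. 106 ∣ 26k. Since gcd(26, 106) = 2, dividing through by 2 this holds exactly when 53 ∣ 13k, and as gcd(13, 53) = 1, exactly when 53 ∣ k.
The smallest positive such k is 53.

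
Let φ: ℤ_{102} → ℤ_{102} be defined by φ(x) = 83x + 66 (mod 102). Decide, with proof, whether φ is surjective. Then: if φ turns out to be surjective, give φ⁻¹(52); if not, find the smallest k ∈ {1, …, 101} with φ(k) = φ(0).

92

Since gcd(83, 102) = 1, 83 is invertible modulo 102. Euclid's algorithm: 102 = 1·83 + 19, 83 = 4·19 + 7, 19 = 2·7 + 5, 7 = 1·5 + 2, 5 = 2·2 + 1; back-substituting gives 1 = 59·83 − 48·102, so 83⁻¹ ≡ 59 (mod 102).
Then y ↦ 59(y − 66) is a two-sided inverse to φ, so every y ∈ ℤ_{102} has a preimage.
Thus φ is surjective.
Since φ is surjective, we compute φ⁻¹(52): solve 83x + 66 ≡ 52 (mod 102), i.e. 83x ≡ 88 (mod 102).
Multiplying by 83⁻¹ = 59 gives x ≡ 59·88 = 5192 = 50·102 + 92 ≡ 92 (mod 102).
Check: φ(92) = 83·92 + 66 = 7702 = 75·102 + 52 ≡ 52 (mod 102).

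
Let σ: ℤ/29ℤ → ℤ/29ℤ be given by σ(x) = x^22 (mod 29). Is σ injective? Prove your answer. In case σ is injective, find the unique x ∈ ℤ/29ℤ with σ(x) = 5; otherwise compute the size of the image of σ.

σ(14): Repeated squaring mod 29: 14^1 ≡ 14, 14^2 ≡ 14² = 196 ≡ 22, 14^4 ≡ 22² = 484 ≡ 20, 14^8 ≡ 20² = 400 ≡ 23, 14^16 ≡ 23² = 529 ≡ 7. Since 22 = 16 + 4 + 2, 14^22 ≡ 7·20·22: 7·20 = 140 ≡ 24, then 24·22 = 528 ≡ 6. So 14^22 ≡ 6 (mod 29).
σ(15): Repeated squaring mod 29: 15^1 ≡ 15, 15^2 ≡ 15² = 225 ≡ 22, 15^4 ≡ 22² = 484 ≡ 20, 15^8 ≡ 20² = 400 ≡ 23, 15^16 ≡ 23² = 529 ≡ 7. Since 22 = 16 + 4 + 2, 15^22 ≡ 7·20·22: 7·20 = 140 ≡ 24, then 24·22 = 528 ≡ 6. So 15^22 ≡ 6 (mod 29).
So σ(14) = σ(15) = 6 while 14 ≠ 15, thus σ is not injective.
Since σ is not injective, we determine |image(σ)|. Computing x^22 mod 29 for each x (by repeated squaring, reducing mod 29 at every step), the values σ(0), σ(1), …, σ(28) are: 0, 1, 5, 22, 25, 24, 23, 7, 9, 20, 4, 13, 28, 16, 6, 6, 16, 28, 13, 4, 20, 9, 7, 23, 24, 25, 22, 5, 1.
The distinct values are {0, 1, 4, 5, 6, 7, 9, 13, 16, 20, 22, 23, 24, 25, 28}; there are 15 of them.

15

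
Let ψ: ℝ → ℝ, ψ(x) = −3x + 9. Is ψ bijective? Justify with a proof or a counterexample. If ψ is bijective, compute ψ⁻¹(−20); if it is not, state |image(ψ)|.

29/3

Suppose ψ(a) = ψ(b). Then −3a + 9 = −3b + 9, hence −3a = −3b, so a = b.
For any y ∈ ℝ, x = (y − 9)/(−3) satisfies ψ(x) = y.
Hence ψ is bijective.
Since ψ is bijective, we compute ψ⁻¹(−20) = (−20 − 9)/(−3) = 29/3.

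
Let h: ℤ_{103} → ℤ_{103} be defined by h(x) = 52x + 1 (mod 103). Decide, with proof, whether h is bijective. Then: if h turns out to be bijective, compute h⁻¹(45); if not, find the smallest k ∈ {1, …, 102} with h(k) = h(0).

88

If h(x_1) = h(x_2), then 52x_1 ≡ 52x_2 (mod 103). Because gcd(52, 103) = 1, we may cancel 52 to get x_1 ≡ x_2 (mod 103).
We now compute 52⁻¹ mod 103 explicitly. Euclid's algorithm: 103 = 1·52 + 51, 52 = 1·51 + 1; back-substituting gives 1 = 2·52 − 1·103, so 52⁻¹ ≡ 2 (mod 103).
Then y ↦ 2(y − 1) is a two-sided inverse to h, so every y ∈ ℤ_{103} has a preimage.
So h is bijective.
Since h is bijective, we find h⁻¹(45): we need 52x ≡ 45 − 1 ≡ 44 (mod 103). Using 52⁻¹ = 2: x ≡ 2·44 = 88, so x = 88.
Check: h(88) = 52·88 + 1 = 4577 = 44·103 + 45 ≡ 45 (mod 103).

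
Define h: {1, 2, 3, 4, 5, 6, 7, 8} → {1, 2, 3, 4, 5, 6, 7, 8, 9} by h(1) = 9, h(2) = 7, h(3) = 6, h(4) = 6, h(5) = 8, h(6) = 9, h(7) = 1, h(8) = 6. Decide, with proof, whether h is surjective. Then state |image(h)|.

No element maps to 2, so h is not surjective.
The image of h is {1, 6, 7, 8, 9}, which has 5 elements.

5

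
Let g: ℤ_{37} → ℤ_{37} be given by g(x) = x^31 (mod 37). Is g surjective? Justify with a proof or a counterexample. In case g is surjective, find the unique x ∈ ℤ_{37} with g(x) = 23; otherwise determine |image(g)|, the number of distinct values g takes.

14

Since 37 is prime, the nonzero elements of ℤ_{37} form a cyclic group of order 36.
As gcd(31, 36) = 1, raising to the 31st power is a bijection on this group: if a^31 ≡ b^31 then (ab^{−1})^31 = 1, and the only element of order dividing gcd(31, 36) = 1 is 1, so a = b.
With g(0) = 0 this makes g injective on all of ℤ_{37}, hence bijective (finite equal-size domain and codomain). In particular g is surjective.
Since g is surjective, we find the preimage of 23. The inverse of x ↦ x^31 on (ℤ_{37})^× is x ↦ x^7, because 31·7 = 217 = 6·36 + 1 ≡ 1 (mod 36) and x^{36} = 1 for x ≠ 0 (Fermat). So g⁻¹(23) = 23^7 mod 37.
Repeated squaring mod 37: 23^1 ≡ 23, 23^2 ≡ 23² = 529 ≡ 11, 23^4 ≡ 11² = 121 ≡ 10. Since 7 = 4 + 2 + 1, 23^7 ≡ 10·11·23: 10·11 = 110 ≡ 36, then 36·23 = 828 ≡ 14. So 23^7 ≡ 14 (mod 37).
Hence g⁻¹(23) = 14.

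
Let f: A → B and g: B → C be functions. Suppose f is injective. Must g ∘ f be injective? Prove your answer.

No. Take A = B = C = {1, 2}, f = identity (injective), and g(x) = 1 for every x.
Then (g ∘ f)(1) = 1 = (g ∘ f)(2) with 1 ≠ 2, so g ∘ f is not injective.

not injective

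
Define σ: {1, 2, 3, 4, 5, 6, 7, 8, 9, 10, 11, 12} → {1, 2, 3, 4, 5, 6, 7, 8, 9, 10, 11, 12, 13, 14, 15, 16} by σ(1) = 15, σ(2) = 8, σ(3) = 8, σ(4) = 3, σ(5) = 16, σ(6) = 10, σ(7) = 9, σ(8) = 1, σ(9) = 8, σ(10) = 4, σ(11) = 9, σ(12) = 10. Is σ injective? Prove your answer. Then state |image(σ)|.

8

σ(2) = 8 = σ(3) with 2 ≠ 3, so σ is not injective.
The image of σ is {1, 3, 4, 8, 9, 10, 15, 16}, which has 8 elements.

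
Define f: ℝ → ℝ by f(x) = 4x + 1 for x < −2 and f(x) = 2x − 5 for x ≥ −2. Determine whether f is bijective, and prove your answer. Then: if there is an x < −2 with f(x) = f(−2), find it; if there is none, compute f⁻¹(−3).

-5/2

Both pieces are strictly increasing (slopes 4 and 2), so each is injective on its own interval.
The left piece maps (−∞, −2) onto (−∞, −7); the right piece maps [−2, ∞) onto [−9, ∞).
These images overlap. In particular f(−2) = −9 (right piece), and solving 4x + 1 = −9 on the left piece gives x = −5/2 < −2.
So f(−5/2) = f(−2) with −5/2 ≠ −2, and f is not injective, hence not bijective. This x = −5/2 is the requested value below −2.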